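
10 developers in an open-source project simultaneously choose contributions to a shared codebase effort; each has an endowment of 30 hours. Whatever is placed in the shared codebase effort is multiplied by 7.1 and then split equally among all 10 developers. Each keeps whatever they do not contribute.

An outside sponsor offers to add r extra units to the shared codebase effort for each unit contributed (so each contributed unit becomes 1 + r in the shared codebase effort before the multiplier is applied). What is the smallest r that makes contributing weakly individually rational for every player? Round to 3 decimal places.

0.408

With matching at rate r, one contributed unit becomes (1 + r) in the shared codebase effort and returns 7.1 × (1 + r) / 10 to the contributor.
Setting this equal to 1: 1 + r = 10/7.1 = 1.4085.
So the minimum matching rate is r = 1.4085 − 1 = 0.408.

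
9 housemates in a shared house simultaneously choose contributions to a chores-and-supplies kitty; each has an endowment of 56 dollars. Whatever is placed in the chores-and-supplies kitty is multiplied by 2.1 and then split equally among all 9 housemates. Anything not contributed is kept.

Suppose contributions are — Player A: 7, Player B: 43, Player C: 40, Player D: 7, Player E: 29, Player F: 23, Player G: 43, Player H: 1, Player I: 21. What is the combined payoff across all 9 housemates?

Total contributed: 7 + 43 + 40 + 7 + 29 + 23 + 43 + 1 + 21 = 214; total kept: 9 × 56 − 214 = 290.
The chores-and-supplies kitty pays out 2.1 × 214 = 449.40 in aggregate.
Group total = 290 + 449.40 = 739.40.

739.40 dollars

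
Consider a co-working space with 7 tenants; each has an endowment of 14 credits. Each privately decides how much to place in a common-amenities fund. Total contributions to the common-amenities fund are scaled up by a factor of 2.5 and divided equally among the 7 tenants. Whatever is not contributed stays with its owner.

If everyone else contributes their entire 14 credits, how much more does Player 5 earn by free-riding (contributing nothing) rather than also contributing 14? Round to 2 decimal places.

Switching from a contribution of 14 to 0 lets Player 5 keep an extra 14 credits, but lowers the common-amenities fund by 14, which costs Player 5 their own share of that drop: 2.5/7 × 14 = 5.00.
Net gain = 14 − 5.00 = 9.00. The private return per contributed unit (0.3571) is below 1, so free-riding is indeed the best response regardless of what the others do.

9.00 credits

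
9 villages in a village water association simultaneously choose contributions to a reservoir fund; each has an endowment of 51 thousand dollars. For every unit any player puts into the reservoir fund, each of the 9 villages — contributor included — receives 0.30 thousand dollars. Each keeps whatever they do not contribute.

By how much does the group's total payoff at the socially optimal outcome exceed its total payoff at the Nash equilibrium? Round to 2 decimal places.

The private return per contributed unit is 0.30 < 1, so contributing 0 is dominant for every player. At the Nash equilibrium everyone keeps their 51, and the group total is 9 × 51 = 459.
Each contributed unit returns 2.700 to the group as a whole (0.30 to each of 9 players), which exceeds 1, so the social optimum is full contribution: group total = 2.700 × 459 = 1239.30.
Efficiency loss = 1239.30 − 459 = 780.30.

780.30 thousand dollars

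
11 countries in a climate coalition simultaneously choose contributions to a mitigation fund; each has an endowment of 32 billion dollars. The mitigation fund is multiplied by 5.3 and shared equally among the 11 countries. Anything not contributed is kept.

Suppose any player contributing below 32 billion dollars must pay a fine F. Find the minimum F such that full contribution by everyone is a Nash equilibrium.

Given the others contribute fully, the best deviation is to contribute 0 (any partial contribution still incurs the fine and gives up units whose private return 0.4818 is below 1).
Deviating from 32 to 0 saves 32 billion dollars but forfeits the deviator's share of the drop in the mitigation fund: 5.3/11 × 32 = 15.42.
So the deviation gain is 32 − 15.42 = 16.58, and the fine must be at least 16.58 billion dollars to wipe it out.

16.58 billion dollars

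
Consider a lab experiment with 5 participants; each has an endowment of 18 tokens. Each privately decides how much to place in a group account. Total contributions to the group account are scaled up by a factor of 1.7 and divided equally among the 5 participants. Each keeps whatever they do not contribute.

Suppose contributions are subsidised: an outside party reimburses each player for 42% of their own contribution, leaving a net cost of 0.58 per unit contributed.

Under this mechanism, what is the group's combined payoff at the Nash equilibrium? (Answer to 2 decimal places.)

With the mechanism, a contributed unit returns (1.7/5) / 0.58 = 0.5862 per unit of net cost — still below 1 — so contributing 0 remains dominant for every player.
Everyone keeps their endowment and the group total is 5 × 18 = 90.

90.00 tokens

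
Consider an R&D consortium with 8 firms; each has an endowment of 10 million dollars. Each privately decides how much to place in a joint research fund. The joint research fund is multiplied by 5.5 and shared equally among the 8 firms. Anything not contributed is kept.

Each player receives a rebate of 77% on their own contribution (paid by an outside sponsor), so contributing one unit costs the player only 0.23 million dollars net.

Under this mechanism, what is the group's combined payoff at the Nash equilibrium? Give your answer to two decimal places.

The effective private return per unit is now (5.5/8) / 0.23 = 2.9891 > 1, so every player's dominant strategy flips to full contribution.
At the Nash equilibrium everyone contributes 10. Group total payoff = 8 × (10 × 0.77 + 5.5 × 10) = 501.60.

501.60 million dollars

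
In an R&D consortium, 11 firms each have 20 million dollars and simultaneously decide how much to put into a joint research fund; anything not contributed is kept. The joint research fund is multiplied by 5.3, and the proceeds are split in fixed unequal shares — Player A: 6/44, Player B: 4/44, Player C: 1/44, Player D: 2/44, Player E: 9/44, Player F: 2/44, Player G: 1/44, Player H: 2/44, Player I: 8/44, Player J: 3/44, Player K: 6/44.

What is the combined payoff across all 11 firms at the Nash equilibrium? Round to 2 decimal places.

For player j, contributing a unit is worthwhile iff 5.3 × (j's share) ≥ 1, i.e. iff j's share is at least 0.1887.
The only share above 0.1887 is Player E's 9/44, contributing 20; the remaining 10 contribute 0. Total contributed: 20.
The joint research fund pays out 5.3 × 20 = 106.00 in total (split across the unequal shares, but the aggregate is all that matters for the group sum).
The 10 free-riders keep 20 each, adding 200. Group total = 200 + 106.00 = 306.00.

306.00 million dollars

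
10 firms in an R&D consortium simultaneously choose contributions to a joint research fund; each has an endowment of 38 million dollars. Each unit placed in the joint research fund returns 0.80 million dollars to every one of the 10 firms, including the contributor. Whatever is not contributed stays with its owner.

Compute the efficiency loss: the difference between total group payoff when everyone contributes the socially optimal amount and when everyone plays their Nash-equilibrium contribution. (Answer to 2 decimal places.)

2660.00 million dollars

The private return per contributed unit is 0.80 < 1, so contributing 0 is dominant for every player. At the Nash equilibrium everyone keeps their 38, and the group total is 10 × 38 = 380.
Each contributed unit returns 8.000 to the group as a whole (0.80 to each of 10 players), which exceeds 1, so the social optimum is full contribution: group total = 8.000 × 380 = 3040.00.
Efficiency loss = 3040.00 − 380 = 2660.00.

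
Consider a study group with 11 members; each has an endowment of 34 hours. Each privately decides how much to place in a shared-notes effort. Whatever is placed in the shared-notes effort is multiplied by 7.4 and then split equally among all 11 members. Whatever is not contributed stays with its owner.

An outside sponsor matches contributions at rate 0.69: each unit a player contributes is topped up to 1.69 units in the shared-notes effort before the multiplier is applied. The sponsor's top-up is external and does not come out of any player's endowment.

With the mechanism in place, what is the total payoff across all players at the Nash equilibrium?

4677.24 hours

Under the mechanism each unit contributed yields 7.4 × 1.69 / 11 = 1.1369 back to its contributor per unit of net cost, which exceeds 1, making full contribution the dominant choice for everyone.
So the Nash equilibrium is full contribution by all 11; the group earns 7.4 × 1.69 × 374 = 4677.24.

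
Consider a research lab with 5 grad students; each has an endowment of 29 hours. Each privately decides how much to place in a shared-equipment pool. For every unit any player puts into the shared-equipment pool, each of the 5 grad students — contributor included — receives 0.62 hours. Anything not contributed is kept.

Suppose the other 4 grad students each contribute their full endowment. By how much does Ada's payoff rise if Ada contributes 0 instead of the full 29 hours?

11.02 hours

Switching from a contribution of 29 to 0 lets Ada keep an extra 29 hours, but lowers the shared-equipment pool by 29, which costs Ada their own share of that drop: 0.62 × 29 = 17.98.
Net gain = 29 − 17.98 = 11.02. The private return per contributed unit (0.62) is below 1, so free-riding is indeed the best response regardless of what the others do.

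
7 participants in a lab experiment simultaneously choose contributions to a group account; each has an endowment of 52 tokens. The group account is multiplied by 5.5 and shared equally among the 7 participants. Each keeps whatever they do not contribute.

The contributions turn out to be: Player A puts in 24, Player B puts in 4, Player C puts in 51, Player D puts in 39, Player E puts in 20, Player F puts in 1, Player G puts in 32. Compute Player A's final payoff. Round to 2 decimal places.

Total contributed: 24 + 4 + 51 + 39 + 20 + 1 + 32 = 171.
Each receives 5.5 × 171 / 7 = 134.36 from the group account.
Player A keeps 52 − 24 = 28, so Player A's payoff is 28 + 134.36 = 162.36.

162.36 tokens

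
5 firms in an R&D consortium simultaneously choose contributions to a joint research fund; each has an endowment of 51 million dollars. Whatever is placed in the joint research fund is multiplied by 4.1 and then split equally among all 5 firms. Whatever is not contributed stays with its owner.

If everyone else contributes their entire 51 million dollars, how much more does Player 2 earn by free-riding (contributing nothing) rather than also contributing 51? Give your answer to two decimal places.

Switching from a contribution of 51 to 0 lets Player 2 keep an extra 51 million dollars, but lowers the joint research fund by 51, which costs Player 2 their own share of that drop: 4.1/5 × 51 = 41.82.
Net gain = 51 − 41.82 = 9.18. The private return per contributed unit (0.8200) is below 1, so free-riding is indeed the best response regardless of what the others do.

9.18 million dollars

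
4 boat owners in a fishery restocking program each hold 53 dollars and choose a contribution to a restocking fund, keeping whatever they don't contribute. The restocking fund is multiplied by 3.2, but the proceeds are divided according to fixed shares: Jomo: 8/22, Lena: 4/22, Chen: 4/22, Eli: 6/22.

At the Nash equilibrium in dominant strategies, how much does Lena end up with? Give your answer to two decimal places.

A player with share s gets back 3.2·s per unit contributed, so full contribution is dominant for anyone with s > 1/3.2 = 0.3125 and zero contribution is dominant for anyone below.
The only share above 0.3125 is Jomo's 8/22, contributing 53; the remaining 3 contribute 0. Total contributed: 53.
Lena keeps 53 and receives 3.2 × 53 × 4/22 = 30.84 from the restocking fund, for a payoff of 83.84.

83.84 dollars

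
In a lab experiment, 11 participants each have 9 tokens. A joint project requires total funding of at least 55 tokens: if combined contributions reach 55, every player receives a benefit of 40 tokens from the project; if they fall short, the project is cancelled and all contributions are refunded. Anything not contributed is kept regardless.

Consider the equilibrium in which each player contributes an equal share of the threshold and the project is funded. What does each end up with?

44 tokens

Equal share of the threshold: 55/11 = 5.
At this profile no one gains by cutting their contribution: any cut drops the total below 55, the project is cancelled, contributions are refunded, and the deviator ends with 9, which is less than 9 − 5 + 40 = 44. Contributing more than 5 just wastes the excess. So contributing exactly 5 is a best response.
Each player's payoff: 9 − 5 + 40 = 44.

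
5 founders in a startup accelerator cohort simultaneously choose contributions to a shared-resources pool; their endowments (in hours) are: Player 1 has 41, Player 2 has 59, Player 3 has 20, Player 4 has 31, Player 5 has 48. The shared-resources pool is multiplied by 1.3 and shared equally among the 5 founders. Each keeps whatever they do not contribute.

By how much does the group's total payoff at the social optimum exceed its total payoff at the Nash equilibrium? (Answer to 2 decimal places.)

The private return per contributed unit is 1.3/5 = 0.2600 < 1 for every player regardless of endowment, so the Nash equilibrium is zero contribution and the group total is Σ E_j = 41 + 59 + 20 + 31 + 48 = 199.
Each contributed unit returns 1.300 to the group, so the social optimum is full contribution by everyone: group total = 1.300 × 199 = 258.70.
Efficiency loss = (1.300 − 1) × 199 = 59.70.

59.70 hours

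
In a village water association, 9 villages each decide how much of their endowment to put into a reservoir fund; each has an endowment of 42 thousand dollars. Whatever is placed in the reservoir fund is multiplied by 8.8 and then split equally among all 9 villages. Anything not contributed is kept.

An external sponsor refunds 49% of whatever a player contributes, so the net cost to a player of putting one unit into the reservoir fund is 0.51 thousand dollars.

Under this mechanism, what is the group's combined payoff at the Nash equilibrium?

Under the mechanism each unit contributed yields (8.8/9) / 0.51 = 1.9172 back to its contributor per unit of net cost, which exceeds 1, making full contribution the dominant choice for everyone.
So the Nash equilibrium is full contribution by all 9; the group earns 9 × (42 × 0.49 + 8.8 × 42) = 3511.62.

3511.62 thousand dollars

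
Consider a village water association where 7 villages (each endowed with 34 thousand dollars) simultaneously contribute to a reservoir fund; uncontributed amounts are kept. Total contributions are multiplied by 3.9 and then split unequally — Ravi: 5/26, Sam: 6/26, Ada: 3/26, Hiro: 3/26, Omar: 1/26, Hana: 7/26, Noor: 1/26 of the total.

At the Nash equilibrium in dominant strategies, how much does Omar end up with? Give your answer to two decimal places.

For player j, contributing a unit is worthwhile iff 3.9 × (j's share) ≥ 1, i.e. iff j's share is at least 0.2564.
Hana alone (share 7/26) is above the threshold, contributing 34; the remaining 6 contribute 0. Total contributed: 34.
Omar keeps 34 and receives 3.9 × 34 × 1/26 = 5.10 from the reservoir fund, for a payoff of 39.10.

39.10 thousand dollars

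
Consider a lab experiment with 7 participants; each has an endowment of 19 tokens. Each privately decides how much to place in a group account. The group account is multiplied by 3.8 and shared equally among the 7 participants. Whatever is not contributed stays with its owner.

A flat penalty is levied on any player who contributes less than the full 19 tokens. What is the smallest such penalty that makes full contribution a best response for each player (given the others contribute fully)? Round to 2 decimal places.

Given the others contribute fully, the best deviation is to contribute 0 (any partial contribution still incurs the fine and gives up units whose private return 0.5429 is below 1).
Deviating from 19 to 0 saves 19 tokens but forfeits the deviator's share of the drop in the group account: 3.8/7 × 19 = 10.31.
So the deviation gain is 19 − 10.31 = 8.69, and the fine must be at least 8.69 tokens to wipe it out.

8.69 tokens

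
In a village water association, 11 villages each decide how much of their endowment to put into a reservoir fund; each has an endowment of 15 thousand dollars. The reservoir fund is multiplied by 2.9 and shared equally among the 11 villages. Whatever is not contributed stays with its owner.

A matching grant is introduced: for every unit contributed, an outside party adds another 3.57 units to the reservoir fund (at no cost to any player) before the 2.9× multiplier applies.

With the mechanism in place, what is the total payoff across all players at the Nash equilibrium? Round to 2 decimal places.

Under the mechanism each unit contributed yields 2.9 × 4.57 / 11 = 1.2048 back to its contributor per unit of net cost, which exceeds 1, making full contribution the dominant choice for everyone.
So the Nash equilibrium is full contribution by all 11; the group earns 2.9 × 4.57 × 165 = 2186.75.

2186.75 thousand dollars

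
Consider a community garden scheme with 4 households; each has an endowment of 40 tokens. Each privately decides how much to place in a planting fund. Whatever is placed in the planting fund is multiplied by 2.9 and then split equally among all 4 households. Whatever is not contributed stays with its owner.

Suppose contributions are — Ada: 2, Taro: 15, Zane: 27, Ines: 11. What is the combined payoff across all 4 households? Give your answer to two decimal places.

264.50 tokens

Total contributed: 2 + 15 + 27 + 11 = 55; total kept: 4 × 40 − 55 = 105.
The planting fund pays out 2.9 × 55 = 159.50 in aggregate.
Group total = 105 + 159.50 = 264.50.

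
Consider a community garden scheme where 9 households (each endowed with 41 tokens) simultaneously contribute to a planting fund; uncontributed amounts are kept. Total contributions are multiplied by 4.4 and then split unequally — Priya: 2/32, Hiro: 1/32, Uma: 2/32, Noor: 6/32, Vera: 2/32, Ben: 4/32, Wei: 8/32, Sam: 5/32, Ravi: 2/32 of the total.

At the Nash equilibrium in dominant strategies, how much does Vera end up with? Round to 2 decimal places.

52.28 tokens

For player j, contributing a unit is worthwhile iff 4.4 × (j's share) ≥ 1, i.e. iff j's share is at least 0.2273.
The only share above 0.2273 is Wei's 8/32, contributing 41; the remaining 8 contribute 0. Total contributed: 41.
Vera keeps 41 and receives 4.4 × 41 × 2/32 = 11.28 from the planting fund, for a payoff of 52.28.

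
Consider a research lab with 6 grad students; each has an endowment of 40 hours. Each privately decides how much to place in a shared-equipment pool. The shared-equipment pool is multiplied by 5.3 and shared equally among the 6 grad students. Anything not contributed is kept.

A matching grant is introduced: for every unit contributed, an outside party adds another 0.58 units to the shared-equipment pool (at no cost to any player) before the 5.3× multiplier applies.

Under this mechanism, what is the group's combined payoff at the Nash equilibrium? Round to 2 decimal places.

With the mechanism, a contributed unit returns 5.3 × 1.58 / 6 = 1.3957 per unit of net cost to the contributor — now above 1 — so contributing fully is weakly dominant for every player.
At the Nash equilibrium everyone contributes 40. Group total payoff = 5.3 × 1.58 × 240 = 2009.76.

2009.76 hours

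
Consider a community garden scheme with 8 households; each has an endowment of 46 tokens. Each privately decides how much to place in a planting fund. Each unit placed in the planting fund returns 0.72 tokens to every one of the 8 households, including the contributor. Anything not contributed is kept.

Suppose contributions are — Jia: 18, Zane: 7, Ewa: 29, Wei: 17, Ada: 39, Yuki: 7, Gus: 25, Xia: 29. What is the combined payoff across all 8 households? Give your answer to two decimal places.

1181.96 tokens

Total contributed: 18 + 7 + 29 + 17 + 39 + 7 + 25 + 29 = 171; total kept: 8 × 46 − 171 = 197.
The planting fund pays out 0.72 × 8 × 171 = 984.96 in aggregate.
Group total = 197 + 984.96 = 1181.96.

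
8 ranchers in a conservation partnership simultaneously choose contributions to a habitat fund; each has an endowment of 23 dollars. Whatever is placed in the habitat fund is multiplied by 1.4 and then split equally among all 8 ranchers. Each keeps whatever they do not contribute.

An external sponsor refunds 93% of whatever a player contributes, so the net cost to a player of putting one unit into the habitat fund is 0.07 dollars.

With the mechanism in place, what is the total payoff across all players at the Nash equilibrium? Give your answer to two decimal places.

428.72 dollars

The effective private return per unit is now (1.4/8) / 0.07 = 2.5000 > 1, so every player's dominant strategy flips to full contribution.
At the Nash equilibrium everyone contributes 23. Group total payoff = 8 × (23 × 0.93 + 1.4 × 23) = 428.72.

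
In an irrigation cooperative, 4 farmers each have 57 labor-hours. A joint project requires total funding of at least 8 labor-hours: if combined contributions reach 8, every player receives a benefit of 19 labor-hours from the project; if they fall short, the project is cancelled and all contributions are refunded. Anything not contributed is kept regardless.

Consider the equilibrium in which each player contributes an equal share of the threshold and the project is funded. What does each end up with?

Equal share of the threshold: 8/4 = 2.
At this profile no one gains by cutting their contribution: any cut drops the total below 8, the project is cancelled, contributions are refunded, and the deviator ends with 57, which is less than 57 − 2 + 19 = 74. Contributing more than 2 just wastes the excess. So contributing exactly 2 is a best response.
Each player's payoff: 57 − 2 + 19 = 74.

74 labor-hours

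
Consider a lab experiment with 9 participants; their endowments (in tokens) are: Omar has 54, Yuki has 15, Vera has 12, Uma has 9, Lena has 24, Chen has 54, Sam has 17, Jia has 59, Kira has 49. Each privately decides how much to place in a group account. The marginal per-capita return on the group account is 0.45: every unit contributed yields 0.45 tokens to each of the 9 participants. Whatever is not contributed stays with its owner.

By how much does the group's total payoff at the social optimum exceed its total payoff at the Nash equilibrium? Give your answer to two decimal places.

893.65 tokens

The private return per contributed unit is 0.45 < 1 for everyone, so the Nash equilibrium is zero contribution and the group total is Σ E_j = 54 + 15 + 12 + 9 + 24 + 54 + 17 + 59 + 49 = 293.
Each contributed unit returns 4.050 to the group, so the social optimum is full contribution by everyone: group total = 4.050 × 293 = 1186.65.
Efficiency loss = (4.050 − 1) × 293 = 893.65.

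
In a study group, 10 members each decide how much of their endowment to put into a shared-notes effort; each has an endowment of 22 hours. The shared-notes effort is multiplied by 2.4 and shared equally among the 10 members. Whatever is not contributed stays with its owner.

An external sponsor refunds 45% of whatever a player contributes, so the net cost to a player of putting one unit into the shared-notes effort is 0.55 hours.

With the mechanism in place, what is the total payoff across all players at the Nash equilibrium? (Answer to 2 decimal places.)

220.00 hours

Even with the mechanism, each unit contributed returns only (2.4/10) / 0.55 = 0.4364 per unit of net cost, so contributing nothing is still dominant.
Everyone keeps their endowment and the group total is 10 × 22 = 220.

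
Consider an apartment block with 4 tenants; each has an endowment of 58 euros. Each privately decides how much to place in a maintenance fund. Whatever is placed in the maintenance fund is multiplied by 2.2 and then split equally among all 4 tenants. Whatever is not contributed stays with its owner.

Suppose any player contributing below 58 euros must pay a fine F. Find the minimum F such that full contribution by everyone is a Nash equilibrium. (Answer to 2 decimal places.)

26.10 euros

Given the others contribute fully, the best deviation is to contribute 0 (any partial contribution still incurs the fine and gives up units whose private return 0.5500 is below 1).
Deviating from 58 to 0 saves 58 euros but forfeits the deviator's share of the drop in the maintenance fund: 2.2/4 × 58 = 31.90.
So the deviation gain is 58 − 31.90 = 26.10, and the fine must be at least 26.10 euros to wipe it out.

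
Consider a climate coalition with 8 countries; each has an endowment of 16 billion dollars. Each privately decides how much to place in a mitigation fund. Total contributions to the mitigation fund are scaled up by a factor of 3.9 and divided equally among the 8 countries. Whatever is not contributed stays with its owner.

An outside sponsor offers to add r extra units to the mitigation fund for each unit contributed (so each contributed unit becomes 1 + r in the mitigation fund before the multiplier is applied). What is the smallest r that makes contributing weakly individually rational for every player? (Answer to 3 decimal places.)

1.051

With matching at rate r, one contributed unit becomes (1 + r) in the mitigation fund and returns 3.9 × (1 + r) / 8 to the contributor.
Setting this equal to 1: 1 + r = 8/3.9 = 2.0513.
So the minimum matching rate is r = 2.0513 − 1 = 1.051.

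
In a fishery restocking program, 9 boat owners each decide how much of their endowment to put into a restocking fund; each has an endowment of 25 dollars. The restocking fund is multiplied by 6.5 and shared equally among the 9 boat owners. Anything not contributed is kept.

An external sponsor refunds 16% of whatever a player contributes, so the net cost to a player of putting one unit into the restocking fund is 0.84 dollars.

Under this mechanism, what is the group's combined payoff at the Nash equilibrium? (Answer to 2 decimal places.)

225.00 dollars

The effective private return is (6.5/9) / 0.84 = 0.8598, which is still under 1, so the mechanism doesn't change anyone's dominant strategy: zero contribution.
Everyone keeps their endowment and the group total is 9 × 25 = 225.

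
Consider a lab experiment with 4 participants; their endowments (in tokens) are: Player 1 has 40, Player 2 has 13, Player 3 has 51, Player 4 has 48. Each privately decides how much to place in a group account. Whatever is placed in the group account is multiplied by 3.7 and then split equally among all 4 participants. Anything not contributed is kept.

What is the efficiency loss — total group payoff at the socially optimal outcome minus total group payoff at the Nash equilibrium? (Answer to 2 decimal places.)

The private return per contributed unit is 3.7/4 = 0.9250 < 1 for every player regardless of endowment, so the Nash equilibrium is zero contribution and the group total is Σ E_j = 40 + 13 + 51 + 48 = 152.
Each contributed unit returns 3.700 to the group, so the social optimum is full contribution by everyone: group total = 3.700 × 152 = 562.40.
Efficiency loss = (3.700 − 1) × 152 = 410.40.

410.40 tokens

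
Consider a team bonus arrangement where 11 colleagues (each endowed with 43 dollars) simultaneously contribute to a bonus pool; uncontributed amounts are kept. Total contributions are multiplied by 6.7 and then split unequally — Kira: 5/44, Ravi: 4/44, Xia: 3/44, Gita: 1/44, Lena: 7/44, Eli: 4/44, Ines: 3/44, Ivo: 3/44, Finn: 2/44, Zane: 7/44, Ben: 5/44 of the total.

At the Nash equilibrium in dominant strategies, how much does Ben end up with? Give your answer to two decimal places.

Player j's private return per contributed unit is 6.7 × (j's share). Contributing is weakly dominant for j when that share is at least 1/6.7 = 0.1493, and contributing 0 is dominant otherwise.
Lena and Zane clear that bar, contributing 43 each; the remaining 9 contribute 0. Total contributed: 86.
Ben keeps 43 and receives 6.7 × 86 × 5/44 = 65.48 from the bonus pool, for a payoff of 108.48.

108.48 dollars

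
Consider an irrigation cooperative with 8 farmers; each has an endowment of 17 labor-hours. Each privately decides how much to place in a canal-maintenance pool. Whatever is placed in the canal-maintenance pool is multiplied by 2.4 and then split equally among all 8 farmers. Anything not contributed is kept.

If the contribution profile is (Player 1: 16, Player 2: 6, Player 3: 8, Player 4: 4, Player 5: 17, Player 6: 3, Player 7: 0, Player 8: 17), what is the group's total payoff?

235.40 labor-hours

Total contributed: 16 + 6 + 8 + 4 + 17 + 3 + 0 + 17 = 71; total kept: 8 × 17 − 71 = 65.
The canal-maintenance pool pays out 2.4 × 71 = 170.40 in aggregate.
Group total = 65 + 170.40 = 235.40.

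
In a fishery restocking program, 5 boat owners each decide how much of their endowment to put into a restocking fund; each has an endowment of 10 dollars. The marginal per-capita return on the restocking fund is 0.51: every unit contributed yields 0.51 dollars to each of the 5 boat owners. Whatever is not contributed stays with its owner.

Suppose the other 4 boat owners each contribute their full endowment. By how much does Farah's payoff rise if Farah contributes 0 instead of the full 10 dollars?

Switching from a contribution of 10 to 0 lets Farah keep an extra 10 dollars, but lowers the restocking fund by 10, which costs Farah their own share of that drop: 0.51 × 10 = 5.10.
Net gain = 10 − 5.10 = 4.90. The private return per contributed unit (0.51) is below 1, so free-riding is indeed the best response regardless of what the others do.

4.90 dollars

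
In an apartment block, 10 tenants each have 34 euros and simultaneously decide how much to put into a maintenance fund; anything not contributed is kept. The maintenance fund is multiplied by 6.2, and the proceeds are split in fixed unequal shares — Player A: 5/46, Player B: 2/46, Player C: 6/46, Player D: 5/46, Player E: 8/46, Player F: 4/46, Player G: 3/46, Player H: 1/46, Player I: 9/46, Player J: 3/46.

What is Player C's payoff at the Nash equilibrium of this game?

88.99 euros

A player with share s gets back 6.2·s per unit contributed, so full contribution is dominant for anyone with s > 1/6.2 = 0.1613 and zero contribution is dominant for anyone below.
The shares above 0.1613 belong to Player E and Player I, contributing 34 each; the remaining 8 contribute 0. Total contributed: 68.
Player C keeps 34 and receives 6.2 × 68 × 6/46 = 54.99 from the maintenance fund, for a payoff of 88.99.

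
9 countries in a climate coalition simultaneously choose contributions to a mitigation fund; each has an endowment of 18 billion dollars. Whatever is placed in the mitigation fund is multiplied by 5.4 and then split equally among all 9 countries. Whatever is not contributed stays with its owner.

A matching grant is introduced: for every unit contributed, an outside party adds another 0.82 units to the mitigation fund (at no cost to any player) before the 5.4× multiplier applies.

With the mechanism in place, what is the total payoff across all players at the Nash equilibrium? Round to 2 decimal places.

1592.14 billion dollars

With the mechanism, a contributed unit returns 5.4 × 1.82 / 9 = 1.0920 per unit of net cost to the contributor — now above 1 — so contributing fully is weakly dominant for every player.
So the Nash equilibrium is full contribution by all 9; the group earns 5.4 × 1.82 × 162 = 1592.14.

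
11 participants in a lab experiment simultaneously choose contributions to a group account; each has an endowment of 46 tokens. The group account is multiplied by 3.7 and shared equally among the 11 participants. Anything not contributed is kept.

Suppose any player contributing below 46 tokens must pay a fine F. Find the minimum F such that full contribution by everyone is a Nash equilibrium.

30.53 tokens

Given the others contribute fully, the best deviation is to contribute 0 (any partial contribution still incurs the fine and gives up units whose private return 0.3364 is below 1).
Deviating from 46 to 0 saves 46 tokens but forfeits the deviator's share of the drop in the group account: 3.7/11 × 46 = 15.47.
So the deviation gain is 46 − 15.47 = 30.53, and the fine must be at least 30.53 tokens to wipe it out.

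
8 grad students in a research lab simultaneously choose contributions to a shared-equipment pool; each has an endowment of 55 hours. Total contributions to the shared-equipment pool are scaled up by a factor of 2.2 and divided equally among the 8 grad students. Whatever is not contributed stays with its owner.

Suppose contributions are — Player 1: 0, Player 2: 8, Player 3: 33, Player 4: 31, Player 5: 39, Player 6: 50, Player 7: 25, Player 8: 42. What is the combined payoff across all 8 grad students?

Total contributed: 0 + 8 + 33 + 31 + 39 + 50 + 25 + 42 = 228; total kept: 8 × 55 − 228 = 212.
The shared-equipment pool pays out 2.2 × 228 = 501.60 in aggregate.
Group total = 212 + 501.60 = 713.60.

713.60 hours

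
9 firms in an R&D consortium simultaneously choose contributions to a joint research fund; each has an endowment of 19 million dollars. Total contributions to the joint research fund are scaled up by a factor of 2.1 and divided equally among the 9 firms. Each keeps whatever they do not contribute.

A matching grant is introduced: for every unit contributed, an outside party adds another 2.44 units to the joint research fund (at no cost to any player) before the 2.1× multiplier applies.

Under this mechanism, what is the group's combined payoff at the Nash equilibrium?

With the mechanism, a contributed unit returns 2.1 × 3.44 / 9 = 0.8027 per unit of net cost — still below 1 — so contributing 0 remains dominant for every player.
Everyone keeps their endowment and the group total is 9 × 19 = 171.

171.00 million dollars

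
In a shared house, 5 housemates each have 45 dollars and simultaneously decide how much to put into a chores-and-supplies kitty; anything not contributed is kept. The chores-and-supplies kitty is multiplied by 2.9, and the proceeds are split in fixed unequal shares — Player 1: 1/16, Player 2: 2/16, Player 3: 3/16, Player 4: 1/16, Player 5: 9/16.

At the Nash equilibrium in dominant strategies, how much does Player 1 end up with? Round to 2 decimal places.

53.16 dollars

A player with share s gets back 2.9·s per unit contributed, so full contribution is dominant for anyone with s > 1/2.9 = 0.3448 and zero contribution is dominant for anyone below.
Player 5 alone (share 9/16) is above the threshold, contributing 45; the remaining 4 contribute 0. Total contributed: 45.
Player 1 keeps 45 and receives 2.9 × 45 × 1/16 = 8.16 from the chores-and-supplies kitty, for a payoff of 53.16.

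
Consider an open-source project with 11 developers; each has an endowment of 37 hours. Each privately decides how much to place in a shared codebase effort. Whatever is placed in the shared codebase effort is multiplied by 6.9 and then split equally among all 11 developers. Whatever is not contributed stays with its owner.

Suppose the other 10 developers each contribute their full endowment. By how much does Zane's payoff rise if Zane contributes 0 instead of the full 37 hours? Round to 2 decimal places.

13.79 hours

Switching from a contribution of 37 to 0 lets Zane keep an extra 37 hours, but lowers the shared codebase effort by 37, which costs Zane their own share of that drop: 6.9/11 × 37 = 23.21.
Net gain = 37 − 23.21 = 13.79. The private return per contributed unit (0.6273) is below 1, so free-riding is indeed the best response regardless of what the others do.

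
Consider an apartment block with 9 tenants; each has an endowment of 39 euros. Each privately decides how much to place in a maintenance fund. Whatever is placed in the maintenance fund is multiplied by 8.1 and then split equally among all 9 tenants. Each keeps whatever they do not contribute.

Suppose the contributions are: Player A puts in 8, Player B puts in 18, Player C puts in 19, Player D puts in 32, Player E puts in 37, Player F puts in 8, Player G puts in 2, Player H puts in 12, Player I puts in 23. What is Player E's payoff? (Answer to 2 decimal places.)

Total contributed: 8 + 18 + 19 + 32 + 37 + 8 + 2 + 12 + 23 = 159.
Each receives 8.1 × 159 / 9 = 143.10 from the maintenance fund.
Player E keeps 39 − 37 = 2, so Player E's payoff is 2 + 143.10 = 145.10.

145.10 euros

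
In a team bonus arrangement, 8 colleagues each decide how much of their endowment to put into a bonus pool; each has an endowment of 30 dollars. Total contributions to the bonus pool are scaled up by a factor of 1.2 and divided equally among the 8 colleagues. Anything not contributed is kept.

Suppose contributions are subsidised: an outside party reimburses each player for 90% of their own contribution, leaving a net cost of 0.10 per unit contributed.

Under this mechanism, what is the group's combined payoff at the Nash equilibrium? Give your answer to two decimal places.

Under the mechanism each unit contributed yields (1.2/8) / 0.10 = 1.5000 back to its contributor per unit of net cost, which exceeds 1, making full contribution the dominant choice for everyone.
So the Nash equilibrium is full contribution by all 8; the group earns 8 × (30 × 0.90 + 1.2 × 30) = 504.00.

504.00 dollars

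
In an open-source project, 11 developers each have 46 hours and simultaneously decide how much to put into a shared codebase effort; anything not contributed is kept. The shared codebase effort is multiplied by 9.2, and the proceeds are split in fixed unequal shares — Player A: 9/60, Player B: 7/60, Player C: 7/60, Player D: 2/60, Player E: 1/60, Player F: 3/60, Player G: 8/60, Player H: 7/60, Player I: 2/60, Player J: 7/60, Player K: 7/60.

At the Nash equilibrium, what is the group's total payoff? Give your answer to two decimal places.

3146.40 hours

Each unit j contributes comes back to j as 9.2 × (j's share), so j prefers to contribute only if that share exceeds 1/9.2 = 0.1087; otherwise keeping the unit dominates.
The shares above 0.1087 belong to Player A, Player B, Player C, Player G, Player H, Player J and Player K, contributing 46 each; the remaining 4 contribute 0. Total contributed: 322.
The shared codebase effort pays out 9.2 × 322 = 2962.40 in total (split across the unequal shares, but the aggregate is all that matters for the group sum).
The 4 free-riders keep 46 each, adding 184. Group total = 184 + 2962.40 = 3146.40.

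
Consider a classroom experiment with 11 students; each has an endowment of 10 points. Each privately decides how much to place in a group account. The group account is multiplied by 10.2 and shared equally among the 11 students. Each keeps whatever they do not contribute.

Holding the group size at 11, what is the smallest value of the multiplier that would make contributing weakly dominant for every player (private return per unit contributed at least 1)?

11

A contributed unit returns (multiplier)/11 to its contributor.
This reaches 1 exactly when the multiplier is 11.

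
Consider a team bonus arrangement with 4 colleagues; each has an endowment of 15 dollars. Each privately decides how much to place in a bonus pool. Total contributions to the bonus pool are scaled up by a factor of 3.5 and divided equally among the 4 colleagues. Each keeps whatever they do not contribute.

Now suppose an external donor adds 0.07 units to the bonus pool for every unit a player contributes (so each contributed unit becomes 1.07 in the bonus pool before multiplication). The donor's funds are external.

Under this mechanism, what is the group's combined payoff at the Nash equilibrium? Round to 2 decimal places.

60.00 dollars

Even with the mechanism, each unit contributed returns only 3.5 × 1.07 / 4 = 0.9363 per unit of net cost, so contributing nothing is still dominant.
Everyone keeps their endowment and the group total is 4 × 15 = 60.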